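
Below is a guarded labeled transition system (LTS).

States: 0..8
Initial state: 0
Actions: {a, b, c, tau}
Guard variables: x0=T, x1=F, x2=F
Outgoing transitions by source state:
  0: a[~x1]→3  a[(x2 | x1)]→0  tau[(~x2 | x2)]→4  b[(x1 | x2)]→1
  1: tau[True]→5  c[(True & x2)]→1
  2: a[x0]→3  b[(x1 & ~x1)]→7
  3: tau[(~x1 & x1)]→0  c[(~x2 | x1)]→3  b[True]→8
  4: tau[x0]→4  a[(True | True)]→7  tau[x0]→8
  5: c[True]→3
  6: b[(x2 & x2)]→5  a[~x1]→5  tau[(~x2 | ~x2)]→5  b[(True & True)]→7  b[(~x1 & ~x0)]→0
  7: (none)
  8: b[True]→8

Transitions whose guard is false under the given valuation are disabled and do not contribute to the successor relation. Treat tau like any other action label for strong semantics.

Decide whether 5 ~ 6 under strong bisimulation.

Bisimulation quotient by refinement:
  P[0] = {{0,1,2,3,4,5,6,7,8}}
  P[1] = {{0,4},{1},{2},{3},{5},{6},{7},{8}}
  P[2] = {{0},{1},{2},{3},{4},{5},{6},{7},{8}}
Fixed point at round 3; 9 class(es).
[5]={5}  [6]={6}

Answer: NOT BISIMILAR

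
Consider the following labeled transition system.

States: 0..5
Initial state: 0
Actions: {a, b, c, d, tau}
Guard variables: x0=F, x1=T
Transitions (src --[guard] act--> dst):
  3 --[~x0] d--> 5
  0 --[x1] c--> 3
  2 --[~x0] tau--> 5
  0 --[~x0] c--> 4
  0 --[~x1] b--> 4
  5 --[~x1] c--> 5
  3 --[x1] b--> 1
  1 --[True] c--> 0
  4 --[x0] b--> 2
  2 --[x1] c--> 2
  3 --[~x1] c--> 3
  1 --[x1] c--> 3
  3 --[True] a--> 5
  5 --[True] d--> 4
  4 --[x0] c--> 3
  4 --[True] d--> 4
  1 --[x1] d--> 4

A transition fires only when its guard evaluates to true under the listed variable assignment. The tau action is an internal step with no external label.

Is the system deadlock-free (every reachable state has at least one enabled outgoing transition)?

R = {0,1,3,4,5}
  0: c→3  c→4  [2 out]
  1: c→0  c→3  d→4  [3 out]
  3: a→5  b→1  d→5  [3 out]
  4: d→4  [1 out]
  5: d→4  [1 out]

Answer: DEADLOCK-FREE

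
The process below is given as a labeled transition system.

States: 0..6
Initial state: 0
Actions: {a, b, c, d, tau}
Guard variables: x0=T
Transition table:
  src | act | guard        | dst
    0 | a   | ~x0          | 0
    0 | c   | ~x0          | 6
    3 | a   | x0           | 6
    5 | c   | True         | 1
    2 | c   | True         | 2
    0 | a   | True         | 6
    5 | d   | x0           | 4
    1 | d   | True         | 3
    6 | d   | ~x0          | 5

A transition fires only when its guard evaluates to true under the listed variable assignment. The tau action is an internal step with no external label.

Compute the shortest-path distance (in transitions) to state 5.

BFS to 5:
  L0 = {0}
  L1 = {6}
5 never appears.

Answer: UNREACHABLE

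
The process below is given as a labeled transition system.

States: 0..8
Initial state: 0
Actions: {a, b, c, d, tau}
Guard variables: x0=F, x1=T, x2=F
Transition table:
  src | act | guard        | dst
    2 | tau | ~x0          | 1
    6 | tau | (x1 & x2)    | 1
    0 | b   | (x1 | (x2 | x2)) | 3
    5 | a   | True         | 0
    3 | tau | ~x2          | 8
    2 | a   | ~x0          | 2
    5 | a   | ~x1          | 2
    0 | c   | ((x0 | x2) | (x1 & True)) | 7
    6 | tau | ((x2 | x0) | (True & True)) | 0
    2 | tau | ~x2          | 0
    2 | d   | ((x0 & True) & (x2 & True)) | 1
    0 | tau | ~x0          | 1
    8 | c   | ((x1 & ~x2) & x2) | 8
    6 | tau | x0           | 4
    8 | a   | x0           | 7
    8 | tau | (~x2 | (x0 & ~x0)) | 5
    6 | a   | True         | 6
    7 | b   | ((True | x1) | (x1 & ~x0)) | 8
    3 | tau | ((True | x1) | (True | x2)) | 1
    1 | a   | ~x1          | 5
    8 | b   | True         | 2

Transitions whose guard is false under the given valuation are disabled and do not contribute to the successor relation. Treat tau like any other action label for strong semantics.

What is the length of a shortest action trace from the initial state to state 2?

Answer: 3

Trace:
BFS to 2:
  depth 0: {0}
  depth 1: {1,3,7}
  depth 2: {8}
  depth 3: {2,5}
first hit 2 at d=3 via b·tau·b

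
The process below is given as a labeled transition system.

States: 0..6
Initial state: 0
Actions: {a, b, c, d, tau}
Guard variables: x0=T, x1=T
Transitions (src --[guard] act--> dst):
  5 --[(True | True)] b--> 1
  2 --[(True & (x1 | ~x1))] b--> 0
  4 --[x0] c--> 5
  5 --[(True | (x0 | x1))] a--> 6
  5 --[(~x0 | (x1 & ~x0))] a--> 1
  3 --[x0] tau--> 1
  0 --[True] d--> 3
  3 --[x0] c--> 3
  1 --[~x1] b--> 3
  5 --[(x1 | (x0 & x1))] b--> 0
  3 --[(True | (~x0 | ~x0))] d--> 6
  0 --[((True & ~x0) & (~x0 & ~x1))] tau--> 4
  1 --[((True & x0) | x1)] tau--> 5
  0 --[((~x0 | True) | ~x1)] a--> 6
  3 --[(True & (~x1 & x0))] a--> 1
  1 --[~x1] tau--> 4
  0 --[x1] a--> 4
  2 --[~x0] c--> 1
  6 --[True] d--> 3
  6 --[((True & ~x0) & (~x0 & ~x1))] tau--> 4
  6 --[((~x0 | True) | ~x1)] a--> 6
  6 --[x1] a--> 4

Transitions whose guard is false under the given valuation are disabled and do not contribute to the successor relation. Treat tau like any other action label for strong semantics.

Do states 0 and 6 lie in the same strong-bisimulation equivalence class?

Answer: BISIMILAR

Trace:
Refine partition for ~:
  round 0: {{0,1,2,3,4,5,6}}
  round 1: {{0,6},{1},{2},{3},{4},{5}}
Fixed point at round 2; 6 class(es).
class of 0: {0,6}; class of 6: {0,6}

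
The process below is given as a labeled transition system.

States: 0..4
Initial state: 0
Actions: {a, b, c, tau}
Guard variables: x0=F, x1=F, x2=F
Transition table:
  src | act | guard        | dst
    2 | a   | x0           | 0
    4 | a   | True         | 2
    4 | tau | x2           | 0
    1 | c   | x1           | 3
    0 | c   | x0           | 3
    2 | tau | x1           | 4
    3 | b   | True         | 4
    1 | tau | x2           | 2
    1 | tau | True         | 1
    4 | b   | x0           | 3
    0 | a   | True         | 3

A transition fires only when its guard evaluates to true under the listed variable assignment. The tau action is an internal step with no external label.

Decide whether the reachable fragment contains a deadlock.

R = {0,2,3,4}
  0: a→3  [deg 1]
  2: ∅  [no exit]
  3: b→4  [deg 1]
  4: a→2  [deg 1]
witness 2: a·b·a

Answer: DEADLOCK at state 2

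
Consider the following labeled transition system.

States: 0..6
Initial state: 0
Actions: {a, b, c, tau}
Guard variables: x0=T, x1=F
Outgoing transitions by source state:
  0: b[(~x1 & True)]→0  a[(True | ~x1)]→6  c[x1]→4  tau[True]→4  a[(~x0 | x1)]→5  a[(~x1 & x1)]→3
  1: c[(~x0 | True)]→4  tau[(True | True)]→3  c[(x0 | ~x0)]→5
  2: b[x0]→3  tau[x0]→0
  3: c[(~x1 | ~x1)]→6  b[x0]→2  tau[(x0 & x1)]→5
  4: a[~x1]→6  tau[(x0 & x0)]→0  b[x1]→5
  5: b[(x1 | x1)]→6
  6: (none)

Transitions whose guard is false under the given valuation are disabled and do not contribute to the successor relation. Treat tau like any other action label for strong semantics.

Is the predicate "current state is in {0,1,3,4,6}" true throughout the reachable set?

Allowed set {0,1,3,4,6}
Reach set: {0,4,6}
  0: safe
  4: safe
  6: safe

Answer: INVARIANT HOLDS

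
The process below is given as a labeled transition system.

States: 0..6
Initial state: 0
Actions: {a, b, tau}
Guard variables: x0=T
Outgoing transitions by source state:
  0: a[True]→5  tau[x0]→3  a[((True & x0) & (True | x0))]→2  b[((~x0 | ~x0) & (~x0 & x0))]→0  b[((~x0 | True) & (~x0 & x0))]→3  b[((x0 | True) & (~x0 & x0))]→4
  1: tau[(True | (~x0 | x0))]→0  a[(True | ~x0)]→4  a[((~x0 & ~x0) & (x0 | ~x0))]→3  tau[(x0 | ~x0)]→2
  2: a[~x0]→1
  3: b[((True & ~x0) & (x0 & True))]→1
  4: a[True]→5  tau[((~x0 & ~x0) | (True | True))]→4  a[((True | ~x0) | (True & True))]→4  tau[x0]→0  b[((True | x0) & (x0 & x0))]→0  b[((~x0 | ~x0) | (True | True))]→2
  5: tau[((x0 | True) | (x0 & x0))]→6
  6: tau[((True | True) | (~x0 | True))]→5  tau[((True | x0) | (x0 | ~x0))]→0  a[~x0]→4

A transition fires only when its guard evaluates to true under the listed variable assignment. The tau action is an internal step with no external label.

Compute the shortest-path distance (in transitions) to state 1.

Layered search for 1:
  Layer 0: {0}
  Layer 1: {2,3,5}
  Layer 2: {6}
1 never appears.

Answer: UNREACHABLE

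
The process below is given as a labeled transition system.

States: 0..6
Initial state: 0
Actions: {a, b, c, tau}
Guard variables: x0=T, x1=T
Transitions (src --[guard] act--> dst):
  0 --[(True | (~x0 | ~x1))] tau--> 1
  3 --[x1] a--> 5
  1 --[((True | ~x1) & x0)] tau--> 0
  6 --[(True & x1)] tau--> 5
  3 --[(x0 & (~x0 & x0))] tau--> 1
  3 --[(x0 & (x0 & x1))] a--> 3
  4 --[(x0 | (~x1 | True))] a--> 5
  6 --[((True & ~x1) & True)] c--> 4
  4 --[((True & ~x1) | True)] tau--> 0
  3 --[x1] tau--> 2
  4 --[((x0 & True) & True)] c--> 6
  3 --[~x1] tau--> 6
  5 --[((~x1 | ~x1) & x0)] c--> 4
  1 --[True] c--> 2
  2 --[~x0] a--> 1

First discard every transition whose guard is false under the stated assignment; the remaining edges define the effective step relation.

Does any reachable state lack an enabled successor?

Reachable = {0,1,2}
  0: tau→1  [1 out]
  1: c→2  tau→0  [2 out]
  2: ∅  [STUCK]
Path to 2: tau·c

Answer: DEADLOCK at state 2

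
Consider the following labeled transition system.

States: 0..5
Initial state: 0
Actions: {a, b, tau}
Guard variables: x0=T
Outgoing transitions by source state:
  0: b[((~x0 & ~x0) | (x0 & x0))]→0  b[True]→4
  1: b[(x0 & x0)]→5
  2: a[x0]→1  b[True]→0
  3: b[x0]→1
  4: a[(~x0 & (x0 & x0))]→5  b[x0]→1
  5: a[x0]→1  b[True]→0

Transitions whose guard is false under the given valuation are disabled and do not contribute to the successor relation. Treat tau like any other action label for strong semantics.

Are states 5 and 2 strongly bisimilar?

Answer: BISIMILAR

Analysis:
Bisimulation quotient by refinement:
  π0 = {{0,1,2,3,4,5}}
  π1 = {{0,1,3,4},{2,5}}
  π2 = {{0,3,4},{1},{2,5}}
  π3 = {{0},{1},{2,5},{3,4}}
4 equivalence class(es) (converged in 4)
class of 5: {2,5}; class of 2: {2,5}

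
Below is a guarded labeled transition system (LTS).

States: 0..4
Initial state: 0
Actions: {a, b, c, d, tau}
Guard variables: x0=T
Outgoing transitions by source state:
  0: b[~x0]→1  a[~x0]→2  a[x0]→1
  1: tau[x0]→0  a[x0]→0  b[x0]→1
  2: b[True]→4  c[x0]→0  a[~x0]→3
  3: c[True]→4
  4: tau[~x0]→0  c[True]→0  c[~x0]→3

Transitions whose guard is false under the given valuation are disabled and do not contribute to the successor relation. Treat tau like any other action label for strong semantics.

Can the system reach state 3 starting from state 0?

Answer: UNREACHABLE

Working:
Guard filter leaves 8 enabled edge(s).
L0 = {0}
L1 = {1}  total {0,1}
R = {0,1}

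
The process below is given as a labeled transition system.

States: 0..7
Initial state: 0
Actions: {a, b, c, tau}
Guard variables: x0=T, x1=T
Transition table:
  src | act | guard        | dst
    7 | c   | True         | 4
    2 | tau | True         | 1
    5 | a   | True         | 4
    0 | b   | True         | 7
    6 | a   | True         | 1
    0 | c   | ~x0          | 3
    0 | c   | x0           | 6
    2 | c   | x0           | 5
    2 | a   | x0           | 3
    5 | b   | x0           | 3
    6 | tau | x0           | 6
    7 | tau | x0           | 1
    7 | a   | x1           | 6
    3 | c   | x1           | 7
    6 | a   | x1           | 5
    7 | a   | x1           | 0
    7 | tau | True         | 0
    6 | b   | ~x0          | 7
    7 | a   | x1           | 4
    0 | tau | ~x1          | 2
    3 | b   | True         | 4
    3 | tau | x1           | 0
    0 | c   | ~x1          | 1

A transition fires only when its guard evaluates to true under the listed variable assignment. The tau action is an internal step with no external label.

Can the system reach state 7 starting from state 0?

Answer: REACHABLE

Analysis:
19 transition(s) survive guard evaluation.
depth 0: {0}
depth 1: {6,7}  now seen {0,6,7}
depth 2: {1,4,5}  now seen {0,1,4,5,6,7}
depth 3: {3}  now seen {0,1,3,4,5,6,7}
Reachable = {0,1,3,4,5,6,7}
witness 7: b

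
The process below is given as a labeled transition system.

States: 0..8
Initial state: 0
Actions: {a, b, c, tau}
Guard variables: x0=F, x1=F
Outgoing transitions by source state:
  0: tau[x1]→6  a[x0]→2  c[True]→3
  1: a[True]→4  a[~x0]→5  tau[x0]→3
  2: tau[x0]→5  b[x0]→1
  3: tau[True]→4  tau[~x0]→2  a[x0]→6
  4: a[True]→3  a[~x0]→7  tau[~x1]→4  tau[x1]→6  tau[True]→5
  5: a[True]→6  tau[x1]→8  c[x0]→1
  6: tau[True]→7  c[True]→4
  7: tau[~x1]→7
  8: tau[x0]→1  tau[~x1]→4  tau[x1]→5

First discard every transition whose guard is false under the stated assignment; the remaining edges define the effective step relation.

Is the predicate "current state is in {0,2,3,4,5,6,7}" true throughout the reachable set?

Inv-set: {0,2,3,4,5,6,7}
R = {0,2,3,4,5,6,7}
  0: safe
  2: safe
  3: safe
  4: safe
  5: safe
  6: safe
  7: safe

Answer: INVARIANT HOLDS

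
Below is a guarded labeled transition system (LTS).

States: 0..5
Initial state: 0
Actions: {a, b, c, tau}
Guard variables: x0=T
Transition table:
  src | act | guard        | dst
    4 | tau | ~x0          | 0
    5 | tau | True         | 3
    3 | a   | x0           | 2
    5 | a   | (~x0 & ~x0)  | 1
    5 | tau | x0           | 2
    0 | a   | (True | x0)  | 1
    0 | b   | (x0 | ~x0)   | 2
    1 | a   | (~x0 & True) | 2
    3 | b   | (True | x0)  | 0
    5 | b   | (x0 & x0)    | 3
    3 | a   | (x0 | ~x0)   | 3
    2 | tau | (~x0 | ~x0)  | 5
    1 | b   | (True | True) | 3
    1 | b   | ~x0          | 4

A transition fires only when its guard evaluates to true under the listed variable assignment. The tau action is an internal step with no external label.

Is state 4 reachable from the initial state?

Guard filter leaves 9 enabled edge(s).
L0 = {0}
L1 = {1,2}  total {0,1,2}
L2 = {3}  total {0,1,2,3}
Reach set: {0,1,2,3}

Answer: UNREACHABLE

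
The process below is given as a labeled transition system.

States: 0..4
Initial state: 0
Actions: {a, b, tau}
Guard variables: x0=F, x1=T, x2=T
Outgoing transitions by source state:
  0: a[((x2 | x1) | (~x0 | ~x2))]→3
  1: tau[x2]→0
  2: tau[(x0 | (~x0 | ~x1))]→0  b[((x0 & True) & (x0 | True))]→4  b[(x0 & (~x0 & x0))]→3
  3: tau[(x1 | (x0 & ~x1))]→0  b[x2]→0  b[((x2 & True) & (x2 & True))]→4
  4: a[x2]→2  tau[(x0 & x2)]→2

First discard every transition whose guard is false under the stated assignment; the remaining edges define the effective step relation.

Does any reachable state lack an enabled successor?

Reach set: {0,2,3,4}
  0: a→3  [1 exit(s)]
  2: tau→0  [1 exit(s)]
  3: b→0  b→4  tau→0  [3 exit(s)]
  4: a→2  [1 exit(s)]

Answer: DEADLOCK-FREE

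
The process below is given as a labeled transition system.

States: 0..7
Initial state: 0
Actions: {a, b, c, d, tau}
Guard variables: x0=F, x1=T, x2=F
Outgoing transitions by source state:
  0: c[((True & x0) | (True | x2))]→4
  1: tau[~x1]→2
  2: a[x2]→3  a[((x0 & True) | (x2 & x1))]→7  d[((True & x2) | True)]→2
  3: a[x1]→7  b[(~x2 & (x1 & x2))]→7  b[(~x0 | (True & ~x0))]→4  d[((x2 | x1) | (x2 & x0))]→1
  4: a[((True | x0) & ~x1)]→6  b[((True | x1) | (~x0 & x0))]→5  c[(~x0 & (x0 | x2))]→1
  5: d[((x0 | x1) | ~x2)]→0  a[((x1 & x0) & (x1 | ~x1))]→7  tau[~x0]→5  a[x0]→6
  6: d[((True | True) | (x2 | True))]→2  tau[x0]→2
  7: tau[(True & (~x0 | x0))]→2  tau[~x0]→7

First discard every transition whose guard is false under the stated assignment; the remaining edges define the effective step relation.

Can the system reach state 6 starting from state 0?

After dropping false guards: 11 live edges.
depth 0: {0}
depth 1: {4}  cumulative {0,4}
depth 2: {5}  cumulative {0,4,5}
R = {0,4,5}

Answer: UNREACHABLE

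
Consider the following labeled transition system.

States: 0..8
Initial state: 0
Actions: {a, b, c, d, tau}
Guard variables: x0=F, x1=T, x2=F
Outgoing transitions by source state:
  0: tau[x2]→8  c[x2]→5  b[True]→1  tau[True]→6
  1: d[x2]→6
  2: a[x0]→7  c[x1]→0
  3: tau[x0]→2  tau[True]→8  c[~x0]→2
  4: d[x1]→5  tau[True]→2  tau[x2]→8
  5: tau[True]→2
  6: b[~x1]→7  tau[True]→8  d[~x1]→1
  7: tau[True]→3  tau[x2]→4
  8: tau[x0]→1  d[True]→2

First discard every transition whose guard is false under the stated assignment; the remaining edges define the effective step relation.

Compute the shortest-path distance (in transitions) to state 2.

Answer: 3

Trace:
BFS to 2:
  L0 = {0}
  L1 = {1,6}
  L2 = {8}
  L3 = {2}
2 enters at depth 3; path tau·tau·d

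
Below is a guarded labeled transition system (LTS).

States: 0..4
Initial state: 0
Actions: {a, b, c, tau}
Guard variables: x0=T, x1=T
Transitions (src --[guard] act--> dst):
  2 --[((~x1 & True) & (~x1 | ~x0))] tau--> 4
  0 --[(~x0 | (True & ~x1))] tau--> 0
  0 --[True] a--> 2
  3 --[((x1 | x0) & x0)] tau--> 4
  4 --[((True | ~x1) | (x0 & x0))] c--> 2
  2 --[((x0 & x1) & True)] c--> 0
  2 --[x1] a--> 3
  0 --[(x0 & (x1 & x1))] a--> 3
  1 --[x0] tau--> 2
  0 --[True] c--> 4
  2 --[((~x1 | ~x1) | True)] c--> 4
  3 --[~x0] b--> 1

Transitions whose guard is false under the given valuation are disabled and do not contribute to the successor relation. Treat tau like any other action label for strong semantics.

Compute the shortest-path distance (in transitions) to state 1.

BFS to 1:
  Layer 0: {0}
  Layer 1: {2,3,4}
1 never appears.

Answer: UNREACHABLE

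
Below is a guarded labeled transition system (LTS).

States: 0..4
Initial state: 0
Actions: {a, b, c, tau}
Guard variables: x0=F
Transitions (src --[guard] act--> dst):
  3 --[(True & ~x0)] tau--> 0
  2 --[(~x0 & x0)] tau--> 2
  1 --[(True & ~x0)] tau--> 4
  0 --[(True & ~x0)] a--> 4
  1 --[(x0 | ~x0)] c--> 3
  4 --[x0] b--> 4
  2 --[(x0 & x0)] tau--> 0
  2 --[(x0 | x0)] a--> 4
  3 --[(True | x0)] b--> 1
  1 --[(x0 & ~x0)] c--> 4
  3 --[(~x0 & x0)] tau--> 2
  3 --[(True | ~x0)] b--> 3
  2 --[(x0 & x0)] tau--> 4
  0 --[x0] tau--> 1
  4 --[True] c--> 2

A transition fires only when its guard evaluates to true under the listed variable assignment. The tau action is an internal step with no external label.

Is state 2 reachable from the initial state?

Answer: REACHABLE

Trace:
After dropping false guards: 7 live edges.
L0 = {0}
L1 = {4}  cumulative {0,4}
L2 = {2}  cumulative {0,2,4}
R = {0,2,4}
witness 2: a·c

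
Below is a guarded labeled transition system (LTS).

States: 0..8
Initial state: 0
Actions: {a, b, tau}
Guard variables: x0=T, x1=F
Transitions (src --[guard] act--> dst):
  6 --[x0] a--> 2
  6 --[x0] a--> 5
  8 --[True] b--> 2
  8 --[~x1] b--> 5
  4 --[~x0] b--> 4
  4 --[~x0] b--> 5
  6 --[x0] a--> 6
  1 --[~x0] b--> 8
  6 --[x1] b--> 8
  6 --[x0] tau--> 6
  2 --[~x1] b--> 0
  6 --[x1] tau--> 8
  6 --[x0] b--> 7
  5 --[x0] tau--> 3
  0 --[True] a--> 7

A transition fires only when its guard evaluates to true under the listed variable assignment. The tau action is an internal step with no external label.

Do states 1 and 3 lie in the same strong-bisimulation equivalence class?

Compute ~ classes (split until stable):
  round 0: {{0,1,2,3,4,5,6,7,8}}
  round 1: {{0},{1,3,4,7},{2,8},{5},{6}}
  round 2: {{0},{1,3,4,7},{2},{5},{6},{8}}
6 equivalence class(es) (converged in 3)
[1]={1,3,4,7}  [3]={1,3,4,7}

Answer: BISIMILAR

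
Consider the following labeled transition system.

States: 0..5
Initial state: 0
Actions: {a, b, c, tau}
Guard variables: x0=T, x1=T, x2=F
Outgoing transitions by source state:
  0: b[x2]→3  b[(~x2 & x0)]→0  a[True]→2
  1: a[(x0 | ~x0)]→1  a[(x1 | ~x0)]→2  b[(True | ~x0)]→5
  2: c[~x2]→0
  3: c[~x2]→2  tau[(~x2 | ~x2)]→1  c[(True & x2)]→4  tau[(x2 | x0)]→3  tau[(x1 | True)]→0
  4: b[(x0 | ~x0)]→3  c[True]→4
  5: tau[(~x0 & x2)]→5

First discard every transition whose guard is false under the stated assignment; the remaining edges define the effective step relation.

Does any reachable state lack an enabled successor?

Answer: DEADLOCK-FREE

Trace:
R = {0,2}
  0: a→2  b→0  [2 exit(s)]
  2: c→0  [1 exit(s)]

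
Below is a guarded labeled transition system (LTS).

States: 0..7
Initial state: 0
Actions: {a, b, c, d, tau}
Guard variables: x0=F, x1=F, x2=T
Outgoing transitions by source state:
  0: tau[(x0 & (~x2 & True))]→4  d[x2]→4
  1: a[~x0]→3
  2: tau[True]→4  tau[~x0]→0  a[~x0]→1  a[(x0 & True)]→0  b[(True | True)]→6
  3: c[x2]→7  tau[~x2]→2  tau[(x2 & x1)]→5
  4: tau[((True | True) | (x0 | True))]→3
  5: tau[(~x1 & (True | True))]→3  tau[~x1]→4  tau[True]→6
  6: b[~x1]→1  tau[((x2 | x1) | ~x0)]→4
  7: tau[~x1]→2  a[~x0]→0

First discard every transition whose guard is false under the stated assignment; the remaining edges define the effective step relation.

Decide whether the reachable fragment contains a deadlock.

Reachable = {0,1,2,3,4,6,7}
  0: d→4  [1 exit(s)]
  1: a→3  [1 exit(s)]
  2: a→1  b→6  tau→0  tau→4  [4 exit(s)]
  3: c→7  [1 exit(s)]
  4: tau→3  [1 exit(s)]
  6: b→1  tau→4  [2 exit(s)]
  7: a→0  tau→2  [2 exit(s)]

Answer: DEADLOCK-FREE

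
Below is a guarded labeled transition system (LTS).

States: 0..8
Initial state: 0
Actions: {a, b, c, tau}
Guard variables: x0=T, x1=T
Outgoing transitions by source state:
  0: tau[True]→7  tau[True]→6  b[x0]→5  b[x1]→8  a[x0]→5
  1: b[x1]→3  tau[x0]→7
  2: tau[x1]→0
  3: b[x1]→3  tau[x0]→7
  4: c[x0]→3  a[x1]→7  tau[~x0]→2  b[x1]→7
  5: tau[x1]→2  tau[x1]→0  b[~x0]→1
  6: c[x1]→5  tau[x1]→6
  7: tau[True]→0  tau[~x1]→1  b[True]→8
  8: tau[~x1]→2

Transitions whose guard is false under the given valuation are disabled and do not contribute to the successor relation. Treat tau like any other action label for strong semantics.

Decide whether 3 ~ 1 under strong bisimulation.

Refine partition for ~:
  π0 = {{0,1,2,3,4,5,6,7,8}}
  π1 = {{0},{1,3,7},{2,5},{4},{6},{8}}
  π2 = {{0},{1,3},{2},{4},{5},{6},{7},{8}}
stable after 3 split(s): 8 block(s)
3∈{1,3}, 1∈{1,3}

Answer: BISIMILAR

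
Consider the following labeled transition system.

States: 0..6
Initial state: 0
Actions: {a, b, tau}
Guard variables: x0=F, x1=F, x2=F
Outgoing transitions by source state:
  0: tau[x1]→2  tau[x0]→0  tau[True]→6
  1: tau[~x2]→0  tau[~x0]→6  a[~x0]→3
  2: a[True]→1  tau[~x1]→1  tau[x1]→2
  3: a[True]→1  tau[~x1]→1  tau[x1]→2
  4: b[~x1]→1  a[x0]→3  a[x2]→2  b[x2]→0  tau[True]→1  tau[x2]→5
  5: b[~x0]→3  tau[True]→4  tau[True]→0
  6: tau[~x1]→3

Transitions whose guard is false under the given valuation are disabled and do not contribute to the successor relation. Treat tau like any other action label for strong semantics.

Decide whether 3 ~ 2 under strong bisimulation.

Bisimulation quotient by refinement:
  π0 = {{0,1,2,3,4,5,6}}
  π1 = {{0,6},{1,2,3},{4,5}}
  π2 = {{0},{1},{2,3},{4},{5},{6}}
6 equivalence class(es) (converged in 3)
class of 3: {2,3}; class of 2: {2,3}

Answer: BISIMILAR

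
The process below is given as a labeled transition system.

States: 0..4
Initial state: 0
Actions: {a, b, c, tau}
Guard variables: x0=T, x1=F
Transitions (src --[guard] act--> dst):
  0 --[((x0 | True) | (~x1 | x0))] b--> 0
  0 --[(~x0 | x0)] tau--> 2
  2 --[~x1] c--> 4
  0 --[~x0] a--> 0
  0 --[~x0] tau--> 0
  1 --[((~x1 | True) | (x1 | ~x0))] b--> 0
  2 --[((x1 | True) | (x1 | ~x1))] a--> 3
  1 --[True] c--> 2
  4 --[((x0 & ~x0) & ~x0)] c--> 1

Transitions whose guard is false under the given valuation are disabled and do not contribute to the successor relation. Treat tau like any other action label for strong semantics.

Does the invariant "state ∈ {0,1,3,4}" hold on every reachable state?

Answer: INVARIANT VIOLATED at state 2

Trace:
Inv-set: {0,1,3,4}
Reach set: {0,2,3,4}
  0: ✓
  2: ✗ unsafe
  3: ✓
  4: ✓
witness against invariant: tau → 2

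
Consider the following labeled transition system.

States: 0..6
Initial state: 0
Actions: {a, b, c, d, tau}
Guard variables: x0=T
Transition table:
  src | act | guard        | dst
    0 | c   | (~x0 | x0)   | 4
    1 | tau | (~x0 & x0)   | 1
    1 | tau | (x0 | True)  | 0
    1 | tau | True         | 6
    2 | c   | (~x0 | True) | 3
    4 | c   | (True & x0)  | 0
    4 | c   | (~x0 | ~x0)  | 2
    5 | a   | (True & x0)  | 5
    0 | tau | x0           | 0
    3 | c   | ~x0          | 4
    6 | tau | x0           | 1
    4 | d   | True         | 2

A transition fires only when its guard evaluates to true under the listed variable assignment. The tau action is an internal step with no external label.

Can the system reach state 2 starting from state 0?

After dropping false guards: 9 live edges.
L0 = {0}
L1 = {4}  now seen {0,4}
L2 = {2}  now seen {0,2,4}
L3 = {3}  now seen {0,2,3,4}
R = {0,2,3,4}
Path to 2: c·d

Answer: REACHABLE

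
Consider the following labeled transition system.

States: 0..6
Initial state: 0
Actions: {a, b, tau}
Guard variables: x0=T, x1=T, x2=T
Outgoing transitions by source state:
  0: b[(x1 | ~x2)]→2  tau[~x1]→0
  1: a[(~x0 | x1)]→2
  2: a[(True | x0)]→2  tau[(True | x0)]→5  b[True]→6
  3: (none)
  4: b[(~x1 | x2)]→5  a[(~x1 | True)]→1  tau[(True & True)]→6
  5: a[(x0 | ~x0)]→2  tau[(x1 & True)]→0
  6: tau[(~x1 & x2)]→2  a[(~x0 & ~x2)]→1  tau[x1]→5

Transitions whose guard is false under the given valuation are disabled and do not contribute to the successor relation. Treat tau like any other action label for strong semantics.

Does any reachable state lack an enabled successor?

R = {0,2,5,6}
  0: b→2  [1 exit(s)]
  2: a→2  b→6  tau→5  [3 exit(s)]
  5: a→2  tau→0  [2 exit(s)]
  6: tau→5  [1 exit(s)]

Answer: DEADLOCK-FREE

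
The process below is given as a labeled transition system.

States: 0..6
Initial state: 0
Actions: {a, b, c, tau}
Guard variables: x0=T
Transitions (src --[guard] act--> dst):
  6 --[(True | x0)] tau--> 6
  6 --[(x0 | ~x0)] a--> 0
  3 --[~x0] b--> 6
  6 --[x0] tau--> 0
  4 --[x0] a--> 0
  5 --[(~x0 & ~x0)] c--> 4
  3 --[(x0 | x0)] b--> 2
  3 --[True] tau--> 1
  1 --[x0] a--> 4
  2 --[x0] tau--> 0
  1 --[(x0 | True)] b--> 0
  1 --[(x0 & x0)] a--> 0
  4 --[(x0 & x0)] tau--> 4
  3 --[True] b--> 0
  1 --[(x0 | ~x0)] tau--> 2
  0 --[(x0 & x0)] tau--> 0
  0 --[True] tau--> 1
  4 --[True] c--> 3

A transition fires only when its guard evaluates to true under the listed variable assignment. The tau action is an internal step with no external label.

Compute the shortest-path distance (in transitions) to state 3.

Answer: 3

Trace:
BFS to 3:
  depth 0: {0}
  depth 1: {1}
  depth 2: {2,4}
  depth 3: {3}
depth(3)=3, e.g. tau·a·c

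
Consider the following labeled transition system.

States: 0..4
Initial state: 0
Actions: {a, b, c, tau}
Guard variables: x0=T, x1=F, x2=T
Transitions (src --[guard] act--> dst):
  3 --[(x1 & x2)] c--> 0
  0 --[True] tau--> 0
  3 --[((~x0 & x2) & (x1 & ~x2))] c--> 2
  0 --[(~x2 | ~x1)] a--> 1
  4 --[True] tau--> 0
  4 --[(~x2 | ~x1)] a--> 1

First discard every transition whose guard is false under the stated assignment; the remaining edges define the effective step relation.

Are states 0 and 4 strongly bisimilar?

Bisimulation quotient by refinement:
  P[0] = {{0,1,2,3,4}}
  P[1] = {{0,4},{1,2,3}}
stable after 2 split(s): 2 block(s)
0∈{0,4}, 4∈{0,4}

Answer: BISIMILAR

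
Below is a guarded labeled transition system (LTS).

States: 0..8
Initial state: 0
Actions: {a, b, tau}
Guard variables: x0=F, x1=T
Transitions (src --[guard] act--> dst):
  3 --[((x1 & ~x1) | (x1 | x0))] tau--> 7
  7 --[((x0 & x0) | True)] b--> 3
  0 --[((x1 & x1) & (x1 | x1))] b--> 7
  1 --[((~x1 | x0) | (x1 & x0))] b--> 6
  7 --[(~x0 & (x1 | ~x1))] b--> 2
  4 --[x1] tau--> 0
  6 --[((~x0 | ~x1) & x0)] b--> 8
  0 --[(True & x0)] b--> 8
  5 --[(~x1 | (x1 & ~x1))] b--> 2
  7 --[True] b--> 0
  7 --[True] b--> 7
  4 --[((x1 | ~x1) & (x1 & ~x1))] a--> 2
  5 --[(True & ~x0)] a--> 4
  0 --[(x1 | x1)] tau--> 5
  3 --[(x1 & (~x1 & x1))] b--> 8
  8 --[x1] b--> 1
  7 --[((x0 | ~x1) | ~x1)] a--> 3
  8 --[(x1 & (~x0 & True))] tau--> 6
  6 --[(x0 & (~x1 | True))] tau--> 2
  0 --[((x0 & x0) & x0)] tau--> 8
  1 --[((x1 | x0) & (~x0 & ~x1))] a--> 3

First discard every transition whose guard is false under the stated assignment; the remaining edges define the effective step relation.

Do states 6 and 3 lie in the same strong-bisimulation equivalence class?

Bisimulation quotient by refinement:
  P[0] = {{0,1,2,3,4,5,6,7,8}}
  P[1] = {{0,8},{1,2,6},{3,4},{5},{7}}
  P[2] = {{0},{1,2,6},{3},{4},{5},{7},{8}}
Fixed point at round 3; 7 class(es).
[6]={1,2,6}  [3]={3}

Answer: NOT BISIMILAR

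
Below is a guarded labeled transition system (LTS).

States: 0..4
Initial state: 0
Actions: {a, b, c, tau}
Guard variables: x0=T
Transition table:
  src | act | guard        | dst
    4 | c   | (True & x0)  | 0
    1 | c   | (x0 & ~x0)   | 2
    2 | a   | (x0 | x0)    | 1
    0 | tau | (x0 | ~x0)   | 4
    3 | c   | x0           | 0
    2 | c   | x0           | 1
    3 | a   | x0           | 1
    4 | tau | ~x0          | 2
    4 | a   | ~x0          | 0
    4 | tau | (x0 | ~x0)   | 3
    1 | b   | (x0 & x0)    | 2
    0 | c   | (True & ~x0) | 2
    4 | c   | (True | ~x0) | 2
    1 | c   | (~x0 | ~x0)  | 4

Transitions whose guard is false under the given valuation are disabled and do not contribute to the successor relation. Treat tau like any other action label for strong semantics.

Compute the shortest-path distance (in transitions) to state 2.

Answer: 2

Analysis:
Breadth-first toward 2:
  Layer 0: {0}
  Layer 1: {4}
  Layer 2: {2,3}
2 enters at depth 2; path tau·c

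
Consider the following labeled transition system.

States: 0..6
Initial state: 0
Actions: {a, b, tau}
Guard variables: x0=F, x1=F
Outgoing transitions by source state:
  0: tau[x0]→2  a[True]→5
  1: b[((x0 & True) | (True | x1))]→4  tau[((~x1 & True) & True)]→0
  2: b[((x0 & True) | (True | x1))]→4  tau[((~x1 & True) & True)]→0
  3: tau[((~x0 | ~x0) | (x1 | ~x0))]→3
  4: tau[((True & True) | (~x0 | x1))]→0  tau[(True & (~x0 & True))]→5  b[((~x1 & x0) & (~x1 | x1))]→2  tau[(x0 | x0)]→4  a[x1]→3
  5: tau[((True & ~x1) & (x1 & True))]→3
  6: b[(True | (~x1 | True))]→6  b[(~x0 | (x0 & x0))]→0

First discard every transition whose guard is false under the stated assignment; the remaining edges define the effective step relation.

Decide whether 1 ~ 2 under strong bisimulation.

Bisimulation quotient by refinement:
  P[0] = {{0,1,2,3,4,5,6}}
  P[1] = {{0},{1,2},{3,4},{5},{6}}
  P[2] = {{0},{1,2},{3},{4},{5},{6}}
Fixed point at round 3; 6 class(es).
class of 1: {1,2}; class of 2: {1,2}

Answer: BISIMILAR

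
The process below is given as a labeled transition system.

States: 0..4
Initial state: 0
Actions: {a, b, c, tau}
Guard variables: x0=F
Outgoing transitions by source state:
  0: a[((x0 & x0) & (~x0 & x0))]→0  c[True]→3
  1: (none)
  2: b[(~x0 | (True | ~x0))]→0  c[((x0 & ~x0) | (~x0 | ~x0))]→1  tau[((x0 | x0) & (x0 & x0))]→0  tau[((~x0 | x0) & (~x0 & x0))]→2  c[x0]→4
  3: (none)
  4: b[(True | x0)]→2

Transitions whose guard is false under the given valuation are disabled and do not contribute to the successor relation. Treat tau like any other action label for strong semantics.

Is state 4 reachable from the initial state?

After dropping false guards: 4 live edges.
Layer 0: {0}
Layer 1: {3}  cumulative {0,3}
Reachable = {0,3}

Answer: UNREACHABLE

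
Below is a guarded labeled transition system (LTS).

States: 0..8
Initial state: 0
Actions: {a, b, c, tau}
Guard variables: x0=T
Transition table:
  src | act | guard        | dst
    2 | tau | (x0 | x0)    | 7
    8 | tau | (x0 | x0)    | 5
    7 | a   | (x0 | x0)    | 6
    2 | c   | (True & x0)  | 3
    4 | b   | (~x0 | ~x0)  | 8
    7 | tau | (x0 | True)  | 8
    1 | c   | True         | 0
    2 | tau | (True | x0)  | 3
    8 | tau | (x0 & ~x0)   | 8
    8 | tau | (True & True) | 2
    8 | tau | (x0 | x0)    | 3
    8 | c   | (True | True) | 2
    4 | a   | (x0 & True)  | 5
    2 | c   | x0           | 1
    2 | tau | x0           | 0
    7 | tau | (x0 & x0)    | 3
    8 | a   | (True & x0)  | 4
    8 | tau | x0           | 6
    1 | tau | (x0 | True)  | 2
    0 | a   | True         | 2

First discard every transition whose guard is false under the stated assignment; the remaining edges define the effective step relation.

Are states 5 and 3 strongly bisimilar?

Answer: BISIMILAR

Trace:
Compute ~ classes (split until stable):
  P[0] = {{0,1,2,3,4,5,6,7,8}}
  P[1] = {{0,4},{1,2},{3,5,6},{7},{8}}
  P[2] = {{0},{1},{2},{3,5,6},{4},{7},{8}}
Fixed point at round 3; 7 class(es).
[5]={3,5,6}  [3]={3,5,6}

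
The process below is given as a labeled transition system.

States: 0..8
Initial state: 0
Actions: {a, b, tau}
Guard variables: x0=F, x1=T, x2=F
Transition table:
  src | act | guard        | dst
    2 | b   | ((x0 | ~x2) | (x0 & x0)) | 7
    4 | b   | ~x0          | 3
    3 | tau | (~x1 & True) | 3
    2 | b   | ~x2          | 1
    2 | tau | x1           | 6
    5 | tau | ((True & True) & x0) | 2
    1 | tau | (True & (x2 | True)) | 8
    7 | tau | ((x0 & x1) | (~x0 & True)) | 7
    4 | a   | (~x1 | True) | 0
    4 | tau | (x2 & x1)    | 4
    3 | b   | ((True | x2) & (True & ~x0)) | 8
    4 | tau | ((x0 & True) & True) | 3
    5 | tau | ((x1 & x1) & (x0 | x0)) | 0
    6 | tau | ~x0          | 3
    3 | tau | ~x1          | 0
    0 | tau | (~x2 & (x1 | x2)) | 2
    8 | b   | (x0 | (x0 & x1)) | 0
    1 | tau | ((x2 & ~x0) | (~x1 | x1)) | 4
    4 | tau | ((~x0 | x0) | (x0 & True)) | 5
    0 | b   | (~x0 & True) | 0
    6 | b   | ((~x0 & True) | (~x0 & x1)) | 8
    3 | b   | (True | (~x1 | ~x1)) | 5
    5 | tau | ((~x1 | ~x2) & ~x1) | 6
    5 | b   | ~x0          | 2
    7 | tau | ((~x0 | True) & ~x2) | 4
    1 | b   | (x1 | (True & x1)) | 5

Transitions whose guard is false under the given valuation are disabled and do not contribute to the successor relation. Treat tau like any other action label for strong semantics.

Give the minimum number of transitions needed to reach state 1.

Layered search for 1:
  Layer 0: {0}
  Layer 1: {2}
  Layer 2: {1,6,7}
depth(1)=2, e.g. tau·b

Answer: 2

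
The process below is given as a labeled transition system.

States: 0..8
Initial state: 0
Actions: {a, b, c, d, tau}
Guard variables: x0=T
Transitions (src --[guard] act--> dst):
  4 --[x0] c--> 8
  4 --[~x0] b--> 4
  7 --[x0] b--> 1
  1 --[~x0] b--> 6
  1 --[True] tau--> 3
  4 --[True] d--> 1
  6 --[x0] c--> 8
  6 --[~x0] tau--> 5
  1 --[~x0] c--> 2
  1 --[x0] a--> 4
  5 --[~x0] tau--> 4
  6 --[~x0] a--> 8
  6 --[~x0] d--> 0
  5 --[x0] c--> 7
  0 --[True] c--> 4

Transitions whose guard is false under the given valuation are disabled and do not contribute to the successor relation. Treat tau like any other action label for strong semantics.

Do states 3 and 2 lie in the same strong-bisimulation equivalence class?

Answer: BISIMILAR

Working:
Bisimulation quotient by refinement:
  π0 = {{0,1,2,3,4,5,6,7,8}}
  π1 = {{0,5,6},{1},{2,3,8},{4},{7}}
  π2 = {{0},{1},{2,3,8},{4},{5},{6},{7}}
7 equivalence class(es) (converged in 3)
3∈{2,3,8}, 2∈{2,3,8}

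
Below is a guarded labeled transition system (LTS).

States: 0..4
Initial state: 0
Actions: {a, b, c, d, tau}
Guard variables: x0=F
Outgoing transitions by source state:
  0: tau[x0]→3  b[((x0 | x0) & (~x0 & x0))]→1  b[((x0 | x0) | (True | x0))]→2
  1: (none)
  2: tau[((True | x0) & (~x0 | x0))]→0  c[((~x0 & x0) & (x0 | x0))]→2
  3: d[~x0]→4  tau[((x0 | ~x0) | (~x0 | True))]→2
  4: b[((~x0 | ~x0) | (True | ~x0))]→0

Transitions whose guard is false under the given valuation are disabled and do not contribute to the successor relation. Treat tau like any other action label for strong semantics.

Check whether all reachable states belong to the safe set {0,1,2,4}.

Answer: INVARIANT HOLDS

Working:
Inv-set: {0,1,2,4}
Reach set: {0,2}
  0: ok
  2: ok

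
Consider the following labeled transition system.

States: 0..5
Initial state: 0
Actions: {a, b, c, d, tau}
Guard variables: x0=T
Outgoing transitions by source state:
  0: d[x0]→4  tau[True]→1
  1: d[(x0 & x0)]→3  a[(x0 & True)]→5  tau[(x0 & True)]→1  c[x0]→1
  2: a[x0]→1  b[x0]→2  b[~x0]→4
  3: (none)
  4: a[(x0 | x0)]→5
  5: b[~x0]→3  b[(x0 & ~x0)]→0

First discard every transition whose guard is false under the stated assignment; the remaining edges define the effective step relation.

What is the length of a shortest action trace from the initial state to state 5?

Answer: 2

Trace:
Breadth-first toward 5:
  L0 = {0}
  L1 = {1,4}
  L2 = {3,5}
depth(5)=2, e.g. d·a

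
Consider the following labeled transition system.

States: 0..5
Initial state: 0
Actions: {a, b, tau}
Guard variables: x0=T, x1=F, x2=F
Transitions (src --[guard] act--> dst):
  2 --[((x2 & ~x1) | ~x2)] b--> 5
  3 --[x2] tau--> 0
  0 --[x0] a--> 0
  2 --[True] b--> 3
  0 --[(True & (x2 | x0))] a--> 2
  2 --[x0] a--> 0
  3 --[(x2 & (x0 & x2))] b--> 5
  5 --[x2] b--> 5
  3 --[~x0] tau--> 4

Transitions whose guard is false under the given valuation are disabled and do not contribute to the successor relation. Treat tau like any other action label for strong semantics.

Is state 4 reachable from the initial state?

Guard filter leaves 5 enabled edge(s).
Layer 0: {0}
Layer 1: {2}  now seen {0,2}
Layer 2: {3,5}  now seen {0,2,3,5}
Reach set: {0,2,3,5}

Answer: UNREACHABLE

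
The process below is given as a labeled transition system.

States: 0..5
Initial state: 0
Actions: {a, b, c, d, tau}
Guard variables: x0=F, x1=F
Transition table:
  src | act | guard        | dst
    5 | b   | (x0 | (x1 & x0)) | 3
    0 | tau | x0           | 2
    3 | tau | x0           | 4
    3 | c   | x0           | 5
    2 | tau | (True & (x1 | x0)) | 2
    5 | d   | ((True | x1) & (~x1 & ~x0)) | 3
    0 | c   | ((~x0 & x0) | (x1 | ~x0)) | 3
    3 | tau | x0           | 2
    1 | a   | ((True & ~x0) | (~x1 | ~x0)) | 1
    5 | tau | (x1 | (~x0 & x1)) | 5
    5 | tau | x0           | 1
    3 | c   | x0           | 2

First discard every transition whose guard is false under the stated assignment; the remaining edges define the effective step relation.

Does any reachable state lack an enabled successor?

Reachable = {0,3}
  0: c→3  [deg 1]
  3: ∅  [deadlock]
witness 3: c

Answer: DEADLOCK at state 3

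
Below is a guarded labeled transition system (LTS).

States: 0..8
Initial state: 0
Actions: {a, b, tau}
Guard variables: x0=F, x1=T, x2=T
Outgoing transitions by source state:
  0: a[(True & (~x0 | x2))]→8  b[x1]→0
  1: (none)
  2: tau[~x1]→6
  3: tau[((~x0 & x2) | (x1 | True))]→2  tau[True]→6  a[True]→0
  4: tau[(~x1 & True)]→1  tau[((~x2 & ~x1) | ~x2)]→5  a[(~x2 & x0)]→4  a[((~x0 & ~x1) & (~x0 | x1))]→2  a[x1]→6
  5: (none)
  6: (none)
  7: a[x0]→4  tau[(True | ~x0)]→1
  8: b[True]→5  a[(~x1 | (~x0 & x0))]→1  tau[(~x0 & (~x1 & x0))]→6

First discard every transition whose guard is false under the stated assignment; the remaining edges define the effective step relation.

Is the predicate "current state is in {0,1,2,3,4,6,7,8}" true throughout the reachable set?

Answer: INVARIANT VIOLATED at state 5

Working:
Inv-set: {0,1,2,3,4,6,7,8}
R = {0,5,8}
  0: ok
  5: ✗ unsafe
  8: ok
reach 5 via a·b — violates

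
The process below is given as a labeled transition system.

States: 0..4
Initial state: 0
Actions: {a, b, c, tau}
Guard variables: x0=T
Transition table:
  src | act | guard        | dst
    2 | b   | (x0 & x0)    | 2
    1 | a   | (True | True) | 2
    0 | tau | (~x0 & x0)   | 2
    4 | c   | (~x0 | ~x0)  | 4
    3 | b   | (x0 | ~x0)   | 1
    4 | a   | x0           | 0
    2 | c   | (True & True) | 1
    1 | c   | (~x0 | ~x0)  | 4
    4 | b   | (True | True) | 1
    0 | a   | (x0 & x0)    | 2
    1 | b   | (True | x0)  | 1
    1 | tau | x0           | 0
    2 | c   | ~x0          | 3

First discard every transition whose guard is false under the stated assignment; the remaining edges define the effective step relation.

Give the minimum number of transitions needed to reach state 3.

Answer: UNREACHABLE

Trace:
Breadth-first toward 3:
  depth 0: {0}
  depth 1: {2}
  depth 2: {1}
3 never appears.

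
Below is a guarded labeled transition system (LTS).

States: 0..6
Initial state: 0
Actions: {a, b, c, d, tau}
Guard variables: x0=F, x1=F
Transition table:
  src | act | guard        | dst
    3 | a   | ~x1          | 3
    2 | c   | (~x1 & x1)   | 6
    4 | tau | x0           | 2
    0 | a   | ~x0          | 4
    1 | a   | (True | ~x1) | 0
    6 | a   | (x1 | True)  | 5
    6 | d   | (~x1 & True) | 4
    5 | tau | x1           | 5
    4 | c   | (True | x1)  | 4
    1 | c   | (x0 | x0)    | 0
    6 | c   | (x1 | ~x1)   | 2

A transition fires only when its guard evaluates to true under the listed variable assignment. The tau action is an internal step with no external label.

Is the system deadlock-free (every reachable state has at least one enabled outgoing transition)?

Answer: DEADLOCK-FREE

Trace:
R = {0,4}
  0: a→4  [deg 1]
  4: c→4  [deg 1]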